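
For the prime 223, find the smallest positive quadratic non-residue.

3

(2/223) = +1, so 2 is a residue.
(3/223) = −1, so 3 is the smallest positive non-residue mod 223.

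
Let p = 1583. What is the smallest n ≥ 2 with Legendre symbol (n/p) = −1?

5

(2/1583) = +1, so 2 is a residue.
(3/1583) = +1, so 3 is a residue.
(4/1583) = +1, so 4 is a residue.
(5/1583) = −1, so 5 is the smallest positive non-residue mod 1583.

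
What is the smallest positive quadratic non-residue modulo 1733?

(2/1733) = −1, so 2 is the smallest positive non-residue mod 1733.

2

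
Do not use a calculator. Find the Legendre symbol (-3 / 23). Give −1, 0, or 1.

Euler's criterion: (-3/23) ≡ 20^11 (mod 23).
20^2 ≡ 9 (mod 23)
20^4 ≡ 12 (mod 23)
20^8 ≡ 6 (mod 23)
20^11 = 20^(8+2+1) ≡ 22 (mod 23).
Result is 22 ≡ −1, so (-3/23) = −1.

-1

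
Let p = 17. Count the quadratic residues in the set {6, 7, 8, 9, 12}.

(6/17) = -1 → non-residue.
(7/17) = -1 → non-residue.
(8/17) = +1 → QR.
(9/17) = +1 → QR.
(12/17) = -1 → non-residue.
Total quadratic residues among the 5: 2.

2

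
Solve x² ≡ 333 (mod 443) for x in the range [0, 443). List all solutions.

136, 307

Since 443 ≡ 3 (mod 4), a square root of 333 is 333^((443+1)/4) = 333^111 mod 443.
Repeated squaring: 333^2≡139, 333^4≡272, 333^8≡3, 333^16≡9, 333^32≡81, 333^64≡359 (mod 443).
333^111 = 333^(64+32+8+4+2+1) ≡ 307 (mod 443).
Check: 307² = 94249 ≡ 333 (mod 443). The two roots are 136 and 307.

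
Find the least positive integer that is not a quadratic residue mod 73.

(2/73) = +1, so 2 is a residue.
(3/73) = +1, so 3 is a residue.
(4/73) = +1, so 4 is a residue.
(5/73) = −1, so 5 is the smallest positive non-residue mod 73.

5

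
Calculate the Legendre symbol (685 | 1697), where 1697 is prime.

1

Reciprocity: 685 ≡ 1 and 1697 ≡ 1 (mod 4), so (685/1697) = +(1697/685).
Reduce top mod 685: now compute (327/685).
Reciprocity: 327 ≡ 3 and 685 ≡ 1 (mod 4), so (327/685) = +(685/327).
Reduce top mod 327: now compute (31/327).
Reciprocity: 31 ≡ 3 and 327 ≡ 3 (mod 4), so (31/327) = −(327/31).
Reduce top mod 31: now compute (17/31).
Reciprocity: 17 ≡ 1 and 31 ≡ 3 (mod 4), so (17/31) = +(31/17).
Reduce top mod 17: now compute (14/17).
Pull out 2: since 17 ≡ 1 (mod 8), (2/17) = +1.
Reciprocity: 7 ≡ 3 and 17 ≡ 1 (mod 4), so (7/17) = +(17/7).
Reduce top mod 7: now compute (3/7).
Reciprocity: 3 ≡ 3 and 7 ≡ 3 (mod 4), so (3/7) = −(7/3).
Reduce top mod 3: now compute (1/3).
Reached (1/3) = 1. Collecting the sign flips along the way, the symbol is +1.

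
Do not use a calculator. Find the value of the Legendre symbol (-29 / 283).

First reduce: -29 ≡ 254 (mod 283).
Pull out 2: since 283 ≡ 3 (mod 8), (2/283) = -1.
Reciprocity: 127 ≡ 3 and 283 ≡ 3 (mod 4), so (127/283) = −(283/127).
Reduce top mod 127: now compute (29/127).
Reciprocity: 29 ≡ 1 and 127 ≡ 3 (mod 4), so (29/127) = +(127/29).
Reduce top mod 29: now compute (11/29).
Reciprocity: 11 ≡ 3 and 29 ≡ 1 (mod 4), so (11/29) = +(29/11).
Reduce top mod 11: now compute (7/11).
Reciprocity: 7 ≡ 3 and 11 ≡ 3 (mod 4), so (7/11) = −(11/7).
Reduce top mod 7: now compute (4/7).
Pull out 2^2: since 7 ≡ 7 (mod 8), (2/7) = +1, so (2/7)^2 = +1.
Reached (1/7) = 1. Collecting the sign flips along the way, the symbol is -1.

-1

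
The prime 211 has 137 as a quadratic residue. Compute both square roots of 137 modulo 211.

83, 128

Since 211 ≡ 3 (mod 4), a square root of 137 is 137^((211+1)/4) = 137^53 mod 211.
Repeated squaring: 137^2≡201, 137^4≡100, 137^8≡83, 137^16≡137, 137^32≡201 (mod 211).
137^53 = 137^(32+16+4+1) ≡ 83 (mod 211).
Check: 83² = 6889 ≡ 137 (mod 211). The two roots are 83 and 128.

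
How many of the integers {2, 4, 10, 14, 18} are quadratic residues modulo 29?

1

(2/29) = -1 → non-residue.
(4/29) = +1 → QR.
(10/29) = -1 → non-residue.
(14/29) = -1 → non-residue.
(18/29) = -1 → non-residue.
Total quadratic residues among the 5: 1.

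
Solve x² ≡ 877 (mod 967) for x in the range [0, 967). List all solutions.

Since 967 ≡ 3 (mod 4), a square root of 877 is 877^((967+1)/4) = 877^242 mod 967.
Repeated squaring: 877^2≡364, 877^4≡17, 877^8≡289, 877^16≡359, 877^32≡270, 877^64≡375, 877^128≡410 (mod 967).
877^242 = 877^(128+64+32+16+2) ≡ 260 (mod 967).
Check: 260² = 67600 ≡ 877 (mod 967). The two roots are 260 and 707.

260, 707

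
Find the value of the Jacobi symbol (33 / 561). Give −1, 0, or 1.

0

Reciprocity: 33 ≡ 1 and 561 ≡ 1 (mod 4), so (33/561) = +(561/33).
Reduce top mod 33: now compute (0/33).
Top reduces to 0: gcd > 1, so the symbol is 0.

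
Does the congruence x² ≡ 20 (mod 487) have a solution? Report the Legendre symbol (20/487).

Pull out 2^2: since 487 ≡ 7 (mod 8), (2/487) = +1, so (2/487)^2 = +1.
Reciprocity: 5 ≡ 1 and 487 ≡ 3 (mod 4), so (5/487) = +(487/5).
Reduce top mod 5: now compute (2/5).
Pull out 2: since 5 ≡ 5 (mod 8), (2/5) = -1.
Reached (1/5) = 1. Collecting the sign flips along the way, the symbol is -1.

-1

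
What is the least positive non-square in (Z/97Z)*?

5

(2/97) = +1, so 2 is a residue.
(3/97) = +1, so 3 is a residue.
(4/97) = +1, so 4 is a residue.
(5/97) = −1, so 5 is the smallest positive non-residue mod 97.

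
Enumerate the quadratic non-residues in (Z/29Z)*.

Square k = 1,…,14 (k and 29−k give the same square):
1²=1, 2²=4, 3²=9, 4²=16, 5²=25, 6²≡7, 7²≡20, 8²≡6, 9²≡23, 10²≡13, 11²≡5, 12²≡28, 13²≡24, 14²≡22 (mod 29).
The residues are {1, 4, 5, 6, 7, 9, 13, 16, 20, 22, 23, 24, 25, 28}; the non-residues are the remaining 14 nonzero classes.

2, 3, 8, 10, 11, 12, 14, 15, 17, 18, 19, 21, 26, 27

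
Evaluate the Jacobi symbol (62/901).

-1

Pull out 2: since 901 ≡ 5 (mod 8), (2/901) = -1.
Reciprocity: 31 ≡ 3 and 901 ≡ 1 (mod 4), so (31/901) = +(901/31).
Reduce top mod 31: now compute (2/31).
Pull out 2: since 31 ≡ 7 (mod 8), (2/31) = +1.
Reached (1/31) = 1. Collecting the sign flips along the way, the symbol is -1.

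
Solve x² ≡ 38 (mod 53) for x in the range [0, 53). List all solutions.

53 ≡ 1 (mod 4), so we find a root by search.
Trying successive values, 12² = 144 ≡ 38 (mod 53). The other root is 53 − 12 = 41.

12, 41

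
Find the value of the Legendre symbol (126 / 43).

First reduce: 126 ≡ 40 (mod 43).
Pull out 2^3: since 43 ≡ 3 (mod 8), (2/43) = -1, so (2/43)^3 = -1.
Reciprocity: 5 ≡ 1 and 43 ≡ 3 (mod 4), so (5/43) = +(43/5).
Reduce top mod 5: now compute (3/5).
Reciprocity: 3 ≡ 3 and 5 ≡ 1 (mod 4), so (3/5) = +(5/3).
Reduce top mod 3: now compute (2/3).
Pull out 2: since 3 ≡ 3 (mod 8), (2/3) = -1.
Reached (1/3) = 1. Collecting the sign flips along the way, the symbol is +1.

1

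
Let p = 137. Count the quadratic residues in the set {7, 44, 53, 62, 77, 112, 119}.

(7/137) = +1 → QR.
(44/137) = +1 → QR.
(53/137) = -1 → non-residue.
(62/137) = -1 → non-residue.
(77/137) = +1 → QR.
(112/137) = +1 → QR.
(119/137) = +1 → QR.
Total quadratic residues among the 7: 5.

5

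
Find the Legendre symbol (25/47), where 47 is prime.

Euler's criterion: (25/47) ≡ 25^23 (mod 47).
25^2 ≡ 14 (mod 47)
25^4 ≡ 8 (mod 47)
25^8 ≡ 17 (mod 47)
25^16 ≡ 7 (mod 47)
25^23 = 25^(16+4+2+1) ≡ 1 (mod 47).
Result is 1, so (25/47) = 1.

1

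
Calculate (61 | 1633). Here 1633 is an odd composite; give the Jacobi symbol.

Reciprocity: 61 ≡ 1 and 1633 ≡ 1 (mod 4), so (61/1633) = +(1633/61).
Reduce top mod 61: now compute (47/61).
Reciprocity: 47 ≡ 3 and 61 ≡ 1 (mod 4), so (47/61) = +(61/47).
Reduce top mod 47: now compute (14/47).
Pull out 2: since 47 ≡ 7 (mod 8), (2/47) = +1.
Reciprocity: 7 ≡ 3 and 47 ≡ 3 (mod 4), so (7/47) = −(47/7).
Reduce top mod 7: now compute (5/7).
Reciprocity: 5 ≡ 1 and 7 ≡ 3 (mod 4), so (5/7) = +(7/5).
Reduce top mod 5: now compute (2/5).
Pull out 2: since 5 ≡ 5 (mod 8), (2/5) = -1.
Reached (1/5) = 1. Collecting the sign flips along the way, the symbol is +1.

1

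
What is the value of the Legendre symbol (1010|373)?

Euler's criterion: (1010/373) ≡ 264^186 (mod 373).
264^2 ≡ 318 (mod 373)
264^4 ≡ 41 (mod 373)
264^8 ≡ 189 (mod 373)
264^16 ≡ 286 (mod 373)
264^32 ≡ 109 (mod 373)
264^64 ≡ 318 (mod 373)
264^128 ≡ 41 (mod 373)
264^186 = 264^(128+32+16+8+2) ≡ 1 (mod 373).
Result is 1, so (1010/373) = 1.

1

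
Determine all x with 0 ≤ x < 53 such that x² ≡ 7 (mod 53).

22, 31

53 ≡ 1 (mod 4), so we find a root by search.
Trying successive values, 22² = 484 ≡ 7 (mod 53). The other root is 53 − 22 = 31.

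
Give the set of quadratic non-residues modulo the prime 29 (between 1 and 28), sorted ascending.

Square k = 1,…,14 (k and 29−k give the same square):
1²=1, 2²=4, 3²=9, 4²=16, 5²=25, 6²≡7, 7²≡20, 8²≡6, 9²≡23, 10²≡13, 11²≡5, 12²≡28, 13²≡24, 14²≡22 (mod 29).
The residues are {1, 4, 5, 6, 7, 9, 13, 16, 20, 22, 23, 24, 25, 28}; the non-residues are the remaining 14 nonzero classes.

2,3,8,10,11,12,14,15,17,18,19,21,26,27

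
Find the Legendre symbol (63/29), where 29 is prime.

First reduce: 63 ≡ 5 (mod 29).
Reciprocity: 5 ≡ 1 and 29 ≡ 1 (mod 4), so (5/29) = +(29/5).
Reduce top mod 5: now compute (4/5).
Pull out 2^2: since 5 ≡ 5 (mod 8), (2/5) = -1, so (2/5)^2 = +1.
Reached (1/5) = 1. Collecting the sign flips along the way, the symbol is +1.

1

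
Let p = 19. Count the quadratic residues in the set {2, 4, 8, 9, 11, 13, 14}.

3

(2/19) = -1 → non-residue.
(4/19) = +1 → QR.
(8/19) = -1 → non-residue.
(9/19) = +1 → QR.
(11/19) = +1 → QR.
(13/19) = -1 → non-residue.
(14/19) = -1 → non-residue.
Total quadratic residues among the 7: 3.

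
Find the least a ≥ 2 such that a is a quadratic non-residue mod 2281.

7

(2/2281) = +1, so 2 is a residue.
(3/2281) = +1, so 3 is a residue.
(4/2281) = +1, so 4 is a residue.
(5/2281) = +1, so 5 is a residue.
(6/2281) = +1, so 6 is a residue.
(7/2281) = −1, so 7 is the smallest positive non-residue mod 2281.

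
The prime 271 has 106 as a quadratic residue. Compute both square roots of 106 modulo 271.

Since 271 ≡ 3 (mod 4), a square root of 106 is 106^((271+1)/4) = 106^68 mod 271.
Repeated squaring: 106^2≡125, 106^4≡178, 106^8≡248, 106^16≡258, 106^32≡169, 106^64≡106 (mod 271).
106^68 = 106^(64+4) ≡ 169 (mod 271).
Check: 169² = 28561 ≡ 106 (mod 271). The two roots are 102 and 169.

102, 169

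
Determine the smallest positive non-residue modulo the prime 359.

(2/359) = +1, so 2 is a residue.
(3/359) = +1, so 3 is a residue.
(4/359) = +1, so 4 is a residue.
(5/359) = +1, so 5 is a residue.
(6/359) = +1, so 6 is a residue.
(7/359) = −1, so 7 is the smallest positive non-residue mod 359.

7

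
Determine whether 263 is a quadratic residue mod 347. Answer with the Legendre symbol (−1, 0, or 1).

Euler's criterion: (263/347) ≡ 263^173 (mod 347).
263^2 ≡ 116 (mod 347)
263^4 ≡ 270 (mod 347)
263^8 ≡ 30 (mod 347)
263^16 ≡ 206 (mod 347)
263^32 ≡ 102 (mod 347)
263^64 ≡ 341 (mod 347)
263^128 ≡ 36 (mod 347)
263^173 = 263^(128+32+8+4+1) ≡ 1 (mod 347).
Result is 1, so (263/347) = 1.

1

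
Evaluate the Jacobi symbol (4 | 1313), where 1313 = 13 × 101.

Pull out 2^2: since 1313 ≡ 1 (mod 8), (2/1313) = +1, so (2/1313)^2 = +1.
Reached (1/1313) = 1. Collecting the sign flips along the way, the symbol is +1.

1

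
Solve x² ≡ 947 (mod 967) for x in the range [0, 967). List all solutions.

Since 967 ≡ 3 (mod 4), a square root of 947 is 947^((967+1)/4) = 947^242 mod 967.
Repeated squaring: 947^2≡400, 947^4≡445, 947^8≡757, 947^16≡585, 947^32≡874, 947^64≡913, 947^128≡15 (mod 967).
947^242 = 947^(128+64+32+16+2) ≡ 377 (mod 967).
Check: 377² = 142129 ≡ 947 (mod 967). The two roots are 377 and 590.

377, 590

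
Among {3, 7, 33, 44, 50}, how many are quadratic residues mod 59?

(3/59) = +1 → QR.
(7/59) = +1 → QR.
(33/59) = -1 → non-residue.
(44/59) = -1 → non-residue.
(50/59) = -1 → non-residue.
Total quadratic residues among the 5: 2.

2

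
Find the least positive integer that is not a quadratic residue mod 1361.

3

(2/1361) = +1, so 2 is a residue.
(3/1361) = −1, so 3 is the smallest positive non-residue mod 1361.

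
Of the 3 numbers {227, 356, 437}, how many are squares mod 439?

(227/439) = -1 → non-residue.
(356/439) = -1 → non-residue.
(437/439) = -1 → non-residue.
Total quadratic residues among the 3: 0.

0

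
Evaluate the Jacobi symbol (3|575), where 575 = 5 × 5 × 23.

1

Reciprocity: 3 ≡ 3 and 575 ≡ 3 (mod 4), so (3/575) = −(575/3).
Reduce top mod 3: now compute (2/3).
Pull out 2: since 3 ≡ 3 (mod 8), (2/3) = -1.
Reached (1/3) = 1. Collecting the sign flips along the way, the symbol is +1.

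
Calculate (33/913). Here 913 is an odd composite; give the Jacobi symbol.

0

Reciprocity: 33 ≡ 1 and 913 ≡ 1 (mod 4), so (33/913) = +(913/33).
Reduce top mod 33: now compute (22/33).
Pull out 2: since 33 ≡ 1 (mod 8), (2/33) = +1.
Reciprocity: 11 ≡ 3 and 33 ≡ 1 (mod 4), so (11/33) = +(33/11).
Reduce top mod 11: now compute (0/11).
Top reduces to 0: gcd > 1, so the symbol is 0.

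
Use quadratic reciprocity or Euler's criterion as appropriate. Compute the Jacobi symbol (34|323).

Pull out 2: since 323 ≡ 3 (mod 8), (2/323) = -1.
Reciprocity: 17 ≡ 1 and 323 ≡ 3 (mod 4), so (17/323) = +(323/17).
Reduce top mod 17: now compute (0/17).
Top reduces to 0: gcd > 1, so the symbol is 0.

0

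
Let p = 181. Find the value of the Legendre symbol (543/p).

First reduce: 543 ≡ 0 (mod 181).
Top reduces to 0: gcd > 1, so the symbol is 0.

0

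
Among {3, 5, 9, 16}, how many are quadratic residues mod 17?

2

(3/17) = -1 → non-residue.
(5/17) = -1 → non-residue.
(9/17) = +1 → QR.
(16/17) = +1 → QR.
Total quadratic residues among the 4: 2.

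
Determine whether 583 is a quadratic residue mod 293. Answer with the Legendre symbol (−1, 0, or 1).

-1

First reduce: 583 ≡ 290 (mod 293).
Pull out 2: since 293 ≡ 5 (mod 8), (2/293) = -1.
Reciprocity: 145 ≡ 1 and 293 ≡ 1 (mod 4), so (145/293) = +(293/145).
Reduce top mod 145: now compute (3/145).
Reciprocity: 3 ≡ 3 and 145 ≡ 1 (mod 4), so (3/145) = +(145/3).
Reduce top mod 3: now compute (1/3).
Reached (1/3) = 1. Collecting the sign flips along the way, the symbol is -1.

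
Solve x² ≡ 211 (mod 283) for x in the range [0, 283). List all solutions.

Since 283 ≡ 3 (mod 4), a square root of 211 is 211^((283+1)/4) = 211^71 mod 283.
Repeated squaring: 211^2≡90, 211^4≡176, 211^8≡129, 211^16≡227, 211^32≡23, 211^64≡246 (mod 283).
211^71 = 211^(64+4+2+1) ≡ 196 (mod 283).
Check: 196² = 38416 ≡ 211 (mod 283). The two roots are 87 and 196.

87, 196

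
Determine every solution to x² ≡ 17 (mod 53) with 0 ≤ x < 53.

53 ≡ 1 (mod 4), so we find a root by search.
Trying successive values, 21² = 441 ≡ 17 (mod 53). The other root is 53 − 21 = 32.

21, 32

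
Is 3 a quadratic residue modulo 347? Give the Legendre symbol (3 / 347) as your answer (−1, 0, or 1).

1

Euler's criterion: (3/347) ≡ 3^173 (mod 347).
3^2 ≡ 9 (mod 347)
3^4 ≡ 81 (mod 347)
3^8 ≡ 315 (mod 347)
3^16 ≡ 330 (mod 347)
3^32 ≡ 289 (mod 347)
3^64 ≡ 241 (mod 347)
3^128 ≡ 132 (mod 347)
3^173 = 3^(128+32+8+4+1) ≡ 1 (mod 347).
Result is 1, so (3/347) = 1.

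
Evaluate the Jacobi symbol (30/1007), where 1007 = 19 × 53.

-1

Pull out 2: since 1007 ≡ 7 (mod 8), (2/1007) = +1.
Reciprocity: 15 ≡ 3 and 1007 ≡ 3 (mod 4), so (15/1007) = −(1007/15).
Reduce top mod 15: now compute (2/15).
Pull out 2: since 15 ≡ 7 (mod 8), (2/15) = +1.
Reached (1/15) = 1. Collecting the sign flips along the way, the symbol is -1.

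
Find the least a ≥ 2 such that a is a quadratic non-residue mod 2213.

2

(2/2213) = −1, so 2 is the smallest positive non-residue mod 2213.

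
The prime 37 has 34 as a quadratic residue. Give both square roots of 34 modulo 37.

37 ≡ 1 (mod 4), so we find a root by search.
Trying successive values, 16² = 256 ≡ 34 (mod 37). The other root is 37 − 16 = 21.

16, 21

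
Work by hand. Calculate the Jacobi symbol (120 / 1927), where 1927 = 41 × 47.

1

Pull out 2^3: since 1927 ≡ 7 (mod 8), (2/1927) = +1, so (2/1927)^3 = +1.
Reciprocity: 15 ≡ 3 and 1927 ≡ 3 (mod 4), so (15/1927) = −(1927/15).
Reduce top mod 15: now compute (7/15).
Reciprocity: 7 ≡ 3 and 15 ≡ 3 (mod 4), so (7/15) = −(15/7).
Reduce top mod 7: now compute (1/7).
Reached (1/7) = 1. Collecting the sign flips along the way, the symbol is +1.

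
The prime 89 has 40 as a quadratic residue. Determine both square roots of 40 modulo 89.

89 ≡ 1 (mod 4), so we find a root by search.
Trying successive values, 29² = 841 ≡ 40 (mod 89). The other root is 89 − 29 = 60.

29, 60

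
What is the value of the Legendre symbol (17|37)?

Euler's criterion: (17/37) ≡ 17^18 (mod 37).
17^2 ≡ 30 (mod 37)
17^4 ≡ 12 (mod 37)
17^8 ≡ 33 (mod 37)
17^16 ≡ 16 (mod 37)
17^18 = 17^(16+2) ≡ 36 (mod 37).
Result is 36 ≡ −1, so (17/37) = −1.

-1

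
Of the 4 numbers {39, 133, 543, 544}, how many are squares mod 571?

(39/571) = -1 → non-residue.
(133/571) = +1 → QR.
(543/571) = +1 → QR.
(544/571) = +1 → QR.
Total quadratic residues among the 4: 3.

3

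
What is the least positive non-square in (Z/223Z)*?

3

(2/223) = +1, so 2 is a residue.
(3/223) = −1, so 3 is the smallest positive non-residue mod 223.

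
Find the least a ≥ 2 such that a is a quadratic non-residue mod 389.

(2/389) = −1, so 2 is the smallest positive non-residue mod 389.

2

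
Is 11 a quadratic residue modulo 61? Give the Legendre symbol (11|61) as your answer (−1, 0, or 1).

Reciprocity: 11 ≡ 3 and 61 ≡ 1 (mod 4), so (11/61) = +(61/11).
Reduce top mod 11: now compute (6/11).
Pull out 2: since 11 ≡ 3 (mod 8), (2/11) = -1.
Reciprocity: 3 ≡ 3 and 11 ≡ 3 (mod 4), so (3/11) = −(11/3).
Reduce top mod 3: now compute (2/3).
Pull out 2: since 3 ≡ 3 (mod 8), (2/3) = -1.
Reached (1/3) = 1. Collecting the sign flips along the way, the symbol is -1.

-1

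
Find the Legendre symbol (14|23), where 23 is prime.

-1

Pull out 2: since 23 ≡ 7 (mod 8), (2/23) = +1.
Reciprocity: 7 ≡ 3 and 23 ≡ 3 (mod 4), so (7/23) = −(23/7).
Reduce top mod 7: now compute (2/7).
Pull out 2: since 7 ≡ 7 (mod 8), (2/7) = +1.
Reached (1/7) = 1. Collecting the sign flips along the way, the symbol is -1.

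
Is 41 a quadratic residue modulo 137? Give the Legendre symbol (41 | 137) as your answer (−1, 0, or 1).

Reciprocity: 41 ≡ 1 and 137 ≡ 1 (mod 4), so (41/137) = +(137/41).
Reduce top mod 41: now compute (14/41).
Pull out 2: since 41 ≡ 1 (mod 8), (2/41) = +1.
Reciprocity: 7 ≡ 3 and 41 ≡ 1 (mod 4), so (7/41) = +(41/7).
Reduce top mod 7: now compute (6/7).
Pull out 2: since 7 ≡ 7 (mod 8), (2/7) = +1.
Reciprocity: 3 ≡ 3 and 7 ≡ 3 (mod 4), so (3/7) = −(7/3).
Reduce top mod 3: now compute (1/3).
Reached (1/3) = 1. Collecting the sign flips along the way, the symbol is -1.

-1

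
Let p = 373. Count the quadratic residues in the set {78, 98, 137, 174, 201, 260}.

1

(78/373) = -1 → non-residue.
(98/373) = -1 → non-residue.
(137/373) = +1 → QR.
(174/373) = -1 → non-residue.
(201/373) = -1 → non-residue.
(260/373) = -1 → non-residue.
Total quadratic residues among the 6: 1.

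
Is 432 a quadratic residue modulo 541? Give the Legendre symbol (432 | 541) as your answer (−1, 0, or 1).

Pull out 2^4: since 541 ≡ 5 (mod 8), (2/541) = -1, so (2/541)^4 = +1.
Reciprocity: 27 ≡ 3 and 541 ≡ 1 (mod 4), so (27/541) = +(541/27).
Reduce top mod 27: now compute (1/27).
Reached (1/27) = 1. Collecting the sign flips along the way, the symbol is +1.

1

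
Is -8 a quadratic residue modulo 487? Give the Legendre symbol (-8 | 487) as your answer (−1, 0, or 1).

-1

First reduce: -8 ≡ 479 (mod 487).
Reciprocity: 479 ≡ 3 and 487 ≡ 3 (mod 4), so (479/487) = −(487/479).
Reduce top mod 479: now compute (8/479).
Pull out 2^3: since 479 ≡ 7 (mod 8), (2/479) = +1, so (2/479)^3 = +1.
Reached (1/479) = 1. Collecting the sign flips along the way, the symbol is -1.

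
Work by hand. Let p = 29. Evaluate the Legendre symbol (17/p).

-1

Reciprocity: 17 ≡ 1 and 29 ≡ 1 (mod 4), so (17/29) = +(29/17).
Reduce top mod 17: now compute (12/17).
Pull out 2^2: since 17 ≡ 1 (mod 8), (2/17) = +1, so (2/17)^2 = +1.
Reciprocity: 3 ≡ 3 and 17 ≡ 1 (mod 4), so (3/17) = +(17/3).
Reduce top mod 3: now compute (2/3).
Pull out 2: since 3 ≡ 3 (mod 8), (2/3) = -1.
Reached (1/3) = 1. Collecting the sign flips along the way, the symbol is -1.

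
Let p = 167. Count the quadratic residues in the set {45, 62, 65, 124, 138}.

(45/167) = -1 → non-residue.
(62/167) = +1 → QR.
(65/167) = +1 → QR.
(124/167) = +1 → QR.
(138/167) = -1 → non-residue.
Total quadratic residues among the 5: 3.

3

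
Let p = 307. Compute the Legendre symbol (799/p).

First reduce: 799 ≡ 185 (mod 307).
Reciprocity: 185 ≡ 1 and 307 ≡ 3 (mod 4), so (185/307) = +(307/185).
Reduce top mod 185: now compute (122/185).
Pull out 2: since 185 ≡ 1 (mod 8), (2/185) = +1.
Reciprocity: 61 ≡ 1 and 185 ≡ 1 (mod 4), so (61/185) = +(185/61).
Reduce top mod 61: now compute (2/61).
Pull out 2: since 61 ≡ 5 (mod 8), (2/61) = -1.
Reached (1/61) = 1. Collecting the sign flips along the way, the symbol is -1.

-1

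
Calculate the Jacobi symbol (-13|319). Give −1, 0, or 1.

First reduce: -13 ≡ 306 (mod 319).
Pull out 2: since 319 ≡ 7 (mod 8), (2/319) = +1.
Reciprocity: 153 ≡ 1 and 319 ≡ 3 (mod 4), so (153/319) = +(319/153).
Reduce top mod 153: now compute (13/153).
Reciprocity: 13 ≡ 1 and 153 ≡ 1 (mod 4), so (13/153) = +(153/13).
Reduce top mod 13: now compute (10/13).
Pull out 2: since 13 ≡ 5 (mod 8), (2/13) = -1.
Reciprocity: 5 ≡ 1 and 13 ≡ 1 (mod 4), so (5/13) = +(13/5).
Reduce top mod 5: now compute (3/5).
Reciprocity: 3 ≡ 3 and 5 ≡ 1 (mod 4), so (3/5) = +(5/3).
Reduce top mod 3: now compute (2/3).
Pull out 2: since 3 ≡ 3 (mod 8), (2/3) = -1.
Reached (1/3) = 1. Collecting the sign flips along the way, the symbol is +1.

1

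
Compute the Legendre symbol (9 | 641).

1

Reciprocity: 9 ≡ 1 and 641 ≡ 1 (mod 4), so (9/641) = +(641/9).
Reduce top mod 9: now compute (2/9).
Pull out 2: since 9 ≡ 1 (mod 8), (2/9) = +1.
Reached (1/9) = 1. Collecting the sign flips along the way, the symbol is +1.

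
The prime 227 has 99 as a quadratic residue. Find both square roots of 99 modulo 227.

107, 120

Since 227 ≡ 3 (mod 4), a square root of 99 is 99^((227+1)/4) = 99^57 mod 227.
Repeated squaring: 99^2≡40, 99^4≡11, 99^8≡121, 99^16≡113, 99^32≡57 (mod 227).
99^57 = 99^(32+16+8+1) ≡ 120 (mod 227).
Check: 120² = 14400 ≡ 99 (mod 227). The two roots are 107 and 120.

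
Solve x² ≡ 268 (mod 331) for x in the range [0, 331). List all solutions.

Since 331 ≡ 3 (mod 4), a square root of 268 is 268^((331+1)/4) = 268^83 mod 331.
Repeated squaring: 268^2≡328, 268^4≡9, 268^8≡81, 268^16≡272, 268^32≡171, 268^64≡113 (mod 331).
268^83 = 268^(64+16+2+1) ≡ 54 (mod 331).
Check: 54² = 2916 ≡ 268 (mod 331). The two roots are 54 and 277.

54, 277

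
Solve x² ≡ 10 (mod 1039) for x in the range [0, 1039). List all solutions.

457, 582

Since 1039 ≡ 3 (mod 4), a square root of 10 is 10^((1039+1)/4) = 10^260 mod 1039.
Repeated squaring: 10^2≡100, 10^4≡649, 10^8≡406, 10^16≡674, 10^32≡233, 10^64≡261, 10^128≡586, 10^256≡526 (mod 1039).
10^260 = 10^(256+4) ≡ 582 (mod 1039).
Check: 582² = 338724 ≡ 10 (mod 1039). The two roots are 457 and 582.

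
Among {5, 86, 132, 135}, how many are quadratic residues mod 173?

2

(5/173) = -1 → non-residue.
(86/173) = -1 → non-residue.
(132/173) = +1 → QR.
(135/173) = +1 → QR.
Total quadratic residues among the 4: 2.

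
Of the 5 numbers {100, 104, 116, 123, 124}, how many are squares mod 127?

(100/127) = +1 → QR.
(104/127) = +1 → QR.
(116/127) = -1 → non-residue.
(123/127) = -1 → non-residue.
(124/127) = +1 → QR.
Total quadratic residues among the 5: 3.

3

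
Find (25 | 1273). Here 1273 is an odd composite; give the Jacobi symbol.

1

Reciprocity: 25 ≡ 1 and 1273 ≡ 1 (mod 4), so (25/1273) = +(1273/25).
Reduce top mod 25: now compute (23/25).
Reciprocity: 23 ≡ 3 and 25 ≡ 1 (mod 4), so (23/25) = +(25/23).
Reduce top mod 23: now compute (2/23).
Pull out 2: since 23 ≡ 7 (mod 8), (2/23) = +1.
Reached (1/23) = 1. Collecting the sign flips along the way, the symbol is +1.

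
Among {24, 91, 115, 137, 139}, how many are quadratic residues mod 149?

1

(24/149) = +1 → QR.
(91/149) = -1 → non-residue.
(115/149) = -1 → non-residue.
(137/149) = -1 → non-residue.
(139/149) = -1 → non-residue.
Total quadratic residues among the 5: 1.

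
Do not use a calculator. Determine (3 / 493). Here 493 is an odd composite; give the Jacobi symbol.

1

Reciprocity: 3 ≡ 3 and 493 ≡ 1 (mod 4), so (3/493) = +(493/3).
Reduce top mod 3: now compute (1/3).
Reached (1/3) = 1. Collecting the sign flips along the way, the symbol is +1.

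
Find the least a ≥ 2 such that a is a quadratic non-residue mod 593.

(2/593) = +1, so 2 is a residue.
(3/593) = −1, so 3 is the smallest positive non-residue mod 593.

3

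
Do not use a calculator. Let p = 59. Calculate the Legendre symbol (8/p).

-1

Pull out 2^3: since 59 ≡ 3 (mod 8), (2/59) = -1, so (2/59)^3 = -1.
Reached (1/59) = 1. Collecting the sign flips along the way, the symbol is -1.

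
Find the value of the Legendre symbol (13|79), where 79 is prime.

1

Euler's criterion: (13/79) ≡ 13^39 (mod 79).
13^2 ≡ 11 (mod 79)
13^4 ≡ 42 (mod 79)
13^8 ≡ 26 (mod 79)
13^16 ≡ 44 (mod 79)
13^32 ≡ 40 (mod 79)
13^39 = 13^(32+4+2+1) ≡ 1 (mod 79).
Result is 1, so (13/79) = 1.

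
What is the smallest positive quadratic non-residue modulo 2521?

11

(2/2521) = +1, so 2 is a residue.
(3/2521) = +1, so 3 is a residue.
(4/2521) = +1, so 4 is a residue.
(5/2521) = +1, so 5 is a residue.
(6/2521) = +1, so 6 is a residue.
(7/2521) = +1, so 7 is a residue.
(8/2521) = +1, so 8 is a residue.
(9/2521) = +1, so 9 is a residue.
(10/2521) = +1, so 10 is a residue.
(11/2521) = −1, so 11 is the smallest positive non-residue mod 2521.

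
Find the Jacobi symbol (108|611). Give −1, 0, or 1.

1

Pull out 2^2: since 611 ≡ 3 (mod 8), (2/611) = -1, so (2/611)^2 = +1.
Reciprocity: 27 ≡ 3 and 611 ≡ 3 (mod 4), so (27/611) = −(611/27).
Reduce top mod 27: now compute (17/27).
Reciprocity: 17 ≡ 1 and 27 ≡ 3 (mod 4), so (17/27) = +(27/17).
Reduce top mod 17: now compute (10/17).
Pull out 2: since 17 ≡ 1 (mod 8), (2/17) = +1.
Reciprocity: 5 ≡ 1 and 17 ≡ 1 (mod 4), so (5/17) = +(17/5).
Reduce top mod 5: now compute (2/5).
Pull out 2: since 5 ≡ 5 (mod 8), (2/5) = -1.
Reached (1/5) = 1. Collecting the sign flips along the way, the symbol is +1.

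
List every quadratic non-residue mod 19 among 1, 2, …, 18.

2 3 8 10 12 13 14 15 18

Square k = 1,…,9 (k and 19−k give the same square):
1²=1, 2²=4, 3²=9, 4²=16, 5²≡6, 6²≡17, 7²≡11, 8²≡7, 9²≡5 (mod 19).
The residues are {1, 4, 5, 6, 7, 9, 11, 16, 17}; the non-residues are the remaining 9 nonzero classes.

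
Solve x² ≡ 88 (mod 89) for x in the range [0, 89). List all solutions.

34, 55

89 ≡ 1 (mod 4), so we find a root by search.
Trying successive values, 34² = 1156 ≡ 88 (mod 89). The other root is 89 − 34 = 55.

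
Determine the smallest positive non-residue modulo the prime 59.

2

(2/59) = −1, so 2 is the smallest positive non-residue mod 59.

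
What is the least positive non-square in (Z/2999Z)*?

17

(2/2999) = +1, so 2 is a residue.
(3/2999) = +1, so 3 is a residue.
(4/2999) = +1, so 4 is a residue.
(5/2999) = +1, so 5 is a residue.
(6/2999) = +1, so 6 is a residue.
(7/2999) = +1, so 7 is a residue.
(8/2999) = +1, so 8 is a residue.
(9/2999) = +1, so 9 is a residue.
(10/2999) = +1, so 10 is a residue.
(11/2999) = +1, so 11 is a residue.
(12/2999) = +1, so 12 is a residue.
(13/2999) = +1, so 13 is a residue.
(14/2999) = +1, so 14 is a residue.
(15/2999) = +1, so 15 is a residue.
(16/2999) = +1, so 16 is a residue.
(17/2999) = −1, so 17 is the smallest positive non-residue mod 2999.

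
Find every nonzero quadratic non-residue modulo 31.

3,6,11,12,13,15,17,21,22,23,24,26,27,29,30

Square k = 1,…,15 (k and 31−k give the same square):
1²=1, 2²=4, 3²=9, 4²=16, 5²=25, 6²≡5, 7²≡18, 8²≡2, 9²≡19, 10²≡7, 11²≡28, 12²≡20, 13²≡14, 14²≡10, 15²≡8 (mod 31).
The residues are {1, 2, 4, 5, 7, 8, 9, 10, 14, 16, 18, 19, 20, 25, 28}; the non-residues are the remaining 15 nonzero classes.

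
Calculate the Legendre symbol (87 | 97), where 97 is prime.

Euler's criterion: (87/97) ≡ 87^48 (mod 97).
87^2 ≡ 3 (mod 97)
87^4 ≡ 9 (mod 97)
87^8 ≡ 81 (mod 97)
87^16 ≡ 62 (mod 97)
87^32 ≡ 61 (mod 97)
87^48 = 87^(32+16) ≡ 96 (mod 97).
Result is 96 ≡ −1, so (87/97) = −1.

-1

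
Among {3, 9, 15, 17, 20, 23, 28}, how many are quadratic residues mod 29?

4

(3/29) = -1 → non-residue.
(9/29) = +1 → QR.
(15/29) = -1 → non-residue.
(17/29) = -1 → non-residue.
(20/29) = +1 → QR.
(23/29) = +1 → QR.
(28/29) = +1 → QR.
Total quadratic residues among the 7: 4.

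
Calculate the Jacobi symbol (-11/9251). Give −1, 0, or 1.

0

First reduce: -11 ≡ 9240 (mod 9251).
Pull out 2^3: since 9251 ≡ 3 (mod 8), (2/9251) = -1, so (2/9251)^3 = -1.
Reciprocity: 1155 ≡ 3 and 9251 ≡ 3 (mod 4), so (1155/9251) = −(9251/1155).
Reduce top mod 1155: now compute (11/1155).
Reciprocity: 11 ≡ 3 and 1155 ≡ 3 (mod 4), so (11/1155) = −(1155/11).
Reduce top mod 11: now compute (0/11).
Top reduces to 0: gcd > 1, so the symbol is 0.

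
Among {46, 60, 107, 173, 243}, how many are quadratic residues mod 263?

(46/263) = +1 → QR.
(60/263) = -1 → non-residue.
(107/263) = -1 → non-residue.
(173/263) = +1 → QR.
(243/263) = +1 → QR.
Total quadratic residues among the 5: 3.

3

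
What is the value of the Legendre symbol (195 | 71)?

-1

First reduce: 195 ≡ 53 (mod 71).
Reciprocity: 53 ≡ 1 and 71 ≡ 3 (mod 4), so (53/71) = +(71/53).
Reduce top mod 53: now compute (18/53).
Pull out 2: since 53 ≡ 5 (mod 8), (2/53) = -1.
Reciprocity: 9 ≡ 1 and 53 ≡ 1 (mod 4), so (9/53) = +(53/9).
Reduce top mod 9: now compute (8/9).
Pull out 2^3: since 9 ≡ 1 (mod 8), (2/9) = +1, so (2/9)^3 = +1.
Reached (1/9) = 1. Collecting the sign flips along the way, the symbol is -1.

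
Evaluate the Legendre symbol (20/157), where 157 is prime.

Euler's criterion: (20/157) ≡ 20^78 (mod 157).
20^2 ≡ 86 (mod 157)
20^4 ≡ 17 (mod 157)
20^8 ≡ 132 (mod 157)
20^16 ≡ 154 (mod 157)
20^32 ≡ 9 (mod 157)
20^64 ≡ 81 (mod 157)
20^78 = 20^(64+8+4+2) ≡ 156 (mod 157).
Result is 156 ≡ −1, so (20/157) = −1.

-1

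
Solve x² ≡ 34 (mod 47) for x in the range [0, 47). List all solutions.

9, 38

Since 47 ≡ 3 (mod 4), a square root of 34 is 34^((47+1)/4) = 34^12 mod 47.
Repeated squaring: 34^2≡28, 34^4≡32, 34^8≡37 (mod 47).
34^12 = 34^(8+4) ≡ 9 (mod 47).
Check: 9² = 81 ≡ 34 (mod 47). The two roots are 9 and 38.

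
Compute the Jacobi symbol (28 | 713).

-1

Pull out 2^2: since 713 ≡ 1 (mod 8), (2/713) = +1, so (2/713)^2 = +1.
Reciprocity: 7 ≡ 3 and 713 ≡ 1 (mod 4), so (7/713) = +(713/7).
Reduce top mod 7: now compute (6/7).
Pull out 2: since 7 ≡ 7 (mod 8), (2/7) = +1.
Reciprocity: 3 ≡ 3 and 7 ≡ 3 (mod 4), so (3/7) = −(7/3).
Reduce top mod 3: now compute (1/3).
Reached (1/3) = 1. Collecting the sign flips along the way, the symbol is -1.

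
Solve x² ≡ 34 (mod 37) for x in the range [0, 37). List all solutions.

37 ≡ 1 (mod 4), so we find a root by search.
Trying successive values, 16² = 256 ≡ 34 (mod 37). The other root is 37 − 16 = 21.

16, 21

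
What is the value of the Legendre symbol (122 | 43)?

First reduce: 122 ≡ 36 (mod 43).
Pull out 2^2: since 43 ≡ 3 (mod 8), (2/43) = -1, so (2/43)^2 = +1.
Reciprocity: 9 ≡ 1 and 43 ≡ 3 (mod 4), so (9/43) = +(43/9).
Reduce top mod 9: now compute (7/9).
Reciprocity: 7 ≡ 3 and 9 ≡ 1 (mod 4), so (7/9) = +(9/7).
Reduce top mod 7: now compute (2/7).
Pull out 2: since 7 ≡ 7 (mod 8), (2/7) = +1.
Reached (1/7) = 1. Collecting the sign flips along the way, the symbol is +1.

1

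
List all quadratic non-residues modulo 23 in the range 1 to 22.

5, 7, 10, 11, 14, 15, 17, 19, 20, 21, 22

Square k = 1,…,11 (k and 23−k give the same square):
1²=1, 2²=4, 3²=9, 4²=16, 5²≡2, 6²≡13, 7²≡3, 8²≡18, 9²≡12, 10²≡8, 11²≡6 (mod 23).
The residues are {1, 2, 3, 4, 6, 8, 9, 12, 13, 16, 18}; the non-residues are the remaining 11 nonzero classes.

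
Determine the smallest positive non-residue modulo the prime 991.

(2/991) = +1, so 2 is a residue.
(3/991) = −1, so 3 is the smallest positive non-residue mod 991.

3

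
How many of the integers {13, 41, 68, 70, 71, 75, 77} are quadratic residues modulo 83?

(13/83) = -1 → non-residue.
(41/83) = +1 → QR.
(68/83) = +1 → QR.
(70/83) = +1 → QR.
(71/83) = -1 → non-residue.
(75/83) = +1 → QR.
(77/83) = +1 → QR.
Total quadratic residues among the 7: 5.

5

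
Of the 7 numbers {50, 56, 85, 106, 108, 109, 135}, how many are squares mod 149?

1

(50/149) = -1 → non-residue.
(56/149) = -1 → non-residue.
(85/149) = +1 → QR.
(106/149) = -1 → non-residue.
(108/149) = -1 → non-residue.
(109/149) = -1 → non-residue.
(135/149) = -1 → non-residue.
Total quadratic residues among the 7: 1.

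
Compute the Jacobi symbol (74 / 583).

Pull out 2: since 583 ≡ 7 (mod 8), (2/583) = +1.
Reciprocity: 37 ≡ 1 and 583 ≡ 3 (mod 4), so (37/583) = +(583/37).
Reduce top mod 37: now compute (28/37).
Pull out 2^2: since 37 ≡ 5 (mod 8), (2/37) = -1, so (2/37)^2 = +1.
Reciprocity: 7 ≡ 3 and 37 ≡ 1 (mod 4), so (7/37) = +(37/7).
Reduce top mod 7: now compute (2/7).
Pull out 2: since 7 ≡ 7 (mod 8), (2/7) = +1.
Reached (1/7) = 1. Collecting the sign flips along the way, the symbol is +1.

1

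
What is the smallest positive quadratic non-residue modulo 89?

3

(2/89) = +1, so 2 is a residue.
(3/89) = −1, so 3 is the smallest positive non-residue mod 89.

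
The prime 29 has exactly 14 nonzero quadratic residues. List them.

1, 4, 5, 6, 7, 9, 13, 16, 20, 22, 23, 24, 25, 28

Square k = 1,…,14 (k and 29−k give the same square):
1²=1, 2²=4, 3²=9, 4²=16, 5²=25, 6²≡7, 7²≡20, 8²≡6, 9²≡23, 10²≡13, 11²≡5, 12²≡28, 13²≡24, 14²≡22 (mod 29).
So the quadratic residues mod 29 are {1, 4, 5, 6, 7, 9, 13, 16, 20, 22, 23, 24, 25, 28}.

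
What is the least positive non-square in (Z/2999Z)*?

17

(2/2999) = +1, so 2 is a residue.
(3/2999) = +1, so 3 is a residue.
(4/2999) = +1, so 4 is a residue.
(5/2999) = +1, so 5 is a residue.
(6/2999) = +1, so 6 is a residue.
(7/2999) = +1, so 7 is a residue.
(8/2999) = +1, so 8 is a residue.
(9/2999) = +1, so 9 is a residue.
(10/2999) = +1, so 10 is a residue.
(11/2999) = +1, so 11 is a residue.
(12/2999) = +1, so 12 is a residue.
(13/2999) = +1, so 13 is a residue.
(14/2999) = +1, so 14 is a residue.
(15/2999) = +1, so 15 is a residue.
(16/2999) = +1, so 16 is a residue.
(17/2999) = −1, so 17 is the smallest positive non-residue mod 2999.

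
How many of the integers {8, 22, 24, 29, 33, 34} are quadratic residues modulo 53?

2

(8/53) = -1 → non-residue.
(22/53) = -1 → non-residue.
(24/53) = +1 → QR.
(29/53) = +1 → QR.
(33/53) = -1 → non-residue.
(34/53) = -1 → non-residue.
Total quadratic residues among the 6: 2.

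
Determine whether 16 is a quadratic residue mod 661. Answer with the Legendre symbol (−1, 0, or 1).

Euler's criterion: (16/661) ≡ 16^330 (mod 661).
16^2 ≡ 256 (mod 661)
16^4 ≡ 97 (mod 661)
16^8 ≡ 155 (mod 661)
16^16 ≡ 229 (mod 661)
16^32 ≡ 222 (mod 661)
16^64 ≡ 370 (mod 661)
16^128 ≡ 73 (mod 661)
16^256 ≡ 41 (mod 661)
16^330 = 16^(256+64+8+2) ≡ 1 (mod 661).
Result is 1, so (16/661) = 1.

1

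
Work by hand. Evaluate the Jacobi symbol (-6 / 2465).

-1

First reduce: -6 ≡ 2459 (mod 2465).
Reciprocity: 2459 ≡ 3 and 2465 ≡ 1 (mod 4), so (2459/2465) = +(2465/2459).
Reduce top mod 2459: now compute (6/2459).
Pull out 2: since 2459 ≡ 3 (mod 8), (2/2459) = -1.
Reciprocity: 3 ≡ 3 and 2459 ≡ 3 (mod 4), so (3/2459) = −(2459/3).
Reduce top mod 3: now compute (2/3).
Pull out 2: since 3 ≡ 3 (mod 8), (2/3) = -1.
Reached (1/3) = 1. Collecting the sign flips along the way, the symbol is -1.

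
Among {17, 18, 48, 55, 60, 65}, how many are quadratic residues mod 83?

3

(17/83) = +1 → QR.
(18/83) = -1 → non-residue.
(48/83) = +1 → QR.
(55/83) = -1 → non-residue.
(60/83) = -1 → non-residue.
(65/83) = +1 → QR.
Total quadratic residues among the 6: 3.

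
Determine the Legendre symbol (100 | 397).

Pull out 2^2: since 397 ≡ 5 (mod 8), (2/397) = -1, so (2/397)^2 = +1.
Reciprocity: 25 ≡ 1 and 397 ≡ 1 (mod 4), so (25/397) = +(397/25).
Reduce top mod 25: now compute (22/25).
Pull out 2: since 25 ≡ 1 (mod 8), (2/25) = +1.
Reciprocity: 11 ≡ 3 and 25 ≡ 1 (mod 4), so (11/25) = +(25/11).
Reduce top mod 11: now compute (3/11).
Reciprocity: 3 ≡ 3 and 11 ≡ 3 (mod 4), so (3/11) = −(11/3).
Reduce top mod 3: now compute (2/3).
Pull out 2: since 3 ≡ 3 (mod 8), (2/3) = -1.
Reached (1/3) = 1. Collecting the sign flips along the way, the symbol is +1.

1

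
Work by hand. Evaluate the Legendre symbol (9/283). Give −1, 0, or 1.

Euler's criterion: (9/283) ≡ 9^141 (mod 283).
9^2 ≡ 81 (mod 283)
9^4 ≡ 52 (mod 283)
9^8 ≡ 157 (mod 283)
9^16 ≡ 28 (mod 283)
9^32 ≡ 218 (mod 283)
9^64 ≡ 263 (mod 283)
9^128 ≡ 117 (mod 283)
9^141 = 9^(128+8+4+1) ≡ 1 (mod 283).
Result is 1, so (9/283) = 1.

1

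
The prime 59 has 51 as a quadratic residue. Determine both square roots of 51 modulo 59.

13, 46

Since 59 ≡ 3 (mod 4), a square root of 51 is 51^((59+1)/4) = 51^15 mod 59.
Repeated squaring: 51^2≡5, 51^4≡25, 51^8≡35 (mod 59).
51^15 = 51^(8+4+2+1) ≡ 46 (mod 59).
Check: 46² = 2116 ≡ 51 (mod 59). The two roots are 13 and 46.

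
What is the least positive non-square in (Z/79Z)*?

3

(2/79) = +1, so 2 is a residue.
(3/79) = −1, so 3 is the smallest positive non-residue mod 79.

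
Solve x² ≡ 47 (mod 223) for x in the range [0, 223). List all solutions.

Since 223 ≡ 3 (mod 4), a square root of 47 is 47^((223+1)/4) = 47^56 mod 223.
Repeated squaring: 47^2≡202, 47^4≡218, 47^8≡25, 47^16≡179, 47^32≡152 (mod 223).
47^56 = 47^(32+16+8) ≡ 50 (mod 223).
Check: 50² = 2500 ≡ 47 (mod 223). The two roots are 50 and 173.

50, 173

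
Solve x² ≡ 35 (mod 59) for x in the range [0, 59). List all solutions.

Since 59 ≡ 3 (mod 4), a square root of 35 is 35^((59+1)/4) = 35^15 mod 59.
Repeated squaring: 35^2≡45, 35^4≡19, 35^8≡7 (mod 59).
35^15 = 35^(8+4+2+1) ≡ 25 (mod 59).
Check: 25² = 625 ≡ 35 (mod 59). The two roots are 25 and 34.

25, 34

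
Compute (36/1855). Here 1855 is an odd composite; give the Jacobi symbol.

1

Pull out 2^2: since 1855 ≡ 7 (mod 8), (2/1855) = +1, so (2/1855)^2 = +1.
Reciprocity: 9 ≡ 1 and 1855 ≡ 3 (mod 4), so (9/1855) = +(1855/9).
Reduce top mod 9: now compute (1/9).
Reached (1/9) = 1. Collecting the sign flips along the way, the symbol is +1.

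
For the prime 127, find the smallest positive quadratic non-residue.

(2/127) = +1, so 2 is a residue.
(3/127) = −1, so 3 is the smallest positive non-residue mod 127.

3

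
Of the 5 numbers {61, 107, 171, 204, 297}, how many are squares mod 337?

(61/337) = -1 → non-residue.
(107/337) = +1 → QR.
(171/337) = -1 → non-residue.
(204/337) = -1 → non-residue.
(297/337) = -1 → non-residue.
Total quadratic residues among the 5: 1.

1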